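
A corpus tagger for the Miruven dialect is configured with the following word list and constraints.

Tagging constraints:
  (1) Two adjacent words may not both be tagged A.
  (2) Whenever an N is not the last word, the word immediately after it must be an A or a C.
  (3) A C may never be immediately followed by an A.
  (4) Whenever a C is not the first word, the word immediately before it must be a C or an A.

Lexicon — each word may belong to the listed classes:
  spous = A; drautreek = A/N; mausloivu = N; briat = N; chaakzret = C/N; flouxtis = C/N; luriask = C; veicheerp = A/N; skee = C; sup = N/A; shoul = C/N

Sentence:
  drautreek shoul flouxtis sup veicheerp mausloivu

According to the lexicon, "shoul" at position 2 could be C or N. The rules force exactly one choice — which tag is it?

Candidates per position — 1:drautreek {A,N}; 2:shoul {C,N}; 3:flouxtis {C,N}; 4:sup {N,A}; 5:veicheerp {A,N}; 6:mausloivu {N}.
Word 5 cannot be N — rule 2 would then fail for every completion. It is A.
Word 4 cannot be A — rule 1 would then fail for every completion. It is N.
Word 3 cannot be N — rule 2 would then fail for every completion. It is C.
Word 1 cannot be N — rule 4 would then fail for every completion. It is A.
Word 2 cannot be N — rule 4 would then fail for every completion. It is C.
So the tagging must be: A C C N A N.
Checking: rule 1 ok; rule 2 ok; rule 3 ok; rule 4 ok.

C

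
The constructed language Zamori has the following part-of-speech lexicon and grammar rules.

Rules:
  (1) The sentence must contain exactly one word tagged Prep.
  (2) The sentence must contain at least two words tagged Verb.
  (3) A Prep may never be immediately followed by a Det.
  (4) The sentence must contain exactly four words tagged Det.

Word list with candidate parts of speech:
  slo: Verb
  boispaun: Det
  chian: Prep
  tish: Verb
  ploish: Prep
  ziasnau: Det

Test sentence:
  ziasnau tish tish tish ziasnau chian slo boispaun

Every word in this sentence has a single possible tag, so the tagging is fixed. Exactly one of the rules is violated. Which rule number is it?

Fixed tagging: Det Verb Verb Verb Det Prep Verb Det.
Checking each rule: R1 ✓, R2 ✓, R3 ✓, R4 ✗.
Only rule 4 fails.

4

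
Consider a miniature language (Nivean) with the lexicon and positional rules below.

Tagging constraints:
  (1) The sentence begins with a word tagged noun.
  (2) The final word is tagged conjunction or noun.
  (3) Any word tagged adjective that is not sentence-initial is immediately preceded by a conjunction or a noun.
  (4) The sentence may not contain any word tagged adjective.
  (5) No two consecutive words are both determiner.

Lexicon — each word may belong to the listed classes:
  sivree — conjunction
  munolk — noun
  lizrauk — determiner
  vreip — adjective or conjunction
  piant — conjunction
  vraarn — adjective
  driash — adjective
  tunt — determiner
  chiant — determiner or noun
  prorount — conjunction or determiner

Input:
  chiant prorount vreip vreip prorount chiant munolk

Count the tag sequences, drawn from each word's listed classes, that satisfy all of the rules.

Candidates per position — 1:chiant {determiner,noun}; 2:prorount {conjunction,determiner}; 3:vreip {adjective,conjunction}; 4:vreip {adjective,conjunction}; 5:prorount {conjunction,determiner}; 6:chiant {determiner,noun}; 7:munolk {noun}.
There are 64 candidate sequences in total.
Checking each against the rules leaves 6 sequences.
Count = 6.

6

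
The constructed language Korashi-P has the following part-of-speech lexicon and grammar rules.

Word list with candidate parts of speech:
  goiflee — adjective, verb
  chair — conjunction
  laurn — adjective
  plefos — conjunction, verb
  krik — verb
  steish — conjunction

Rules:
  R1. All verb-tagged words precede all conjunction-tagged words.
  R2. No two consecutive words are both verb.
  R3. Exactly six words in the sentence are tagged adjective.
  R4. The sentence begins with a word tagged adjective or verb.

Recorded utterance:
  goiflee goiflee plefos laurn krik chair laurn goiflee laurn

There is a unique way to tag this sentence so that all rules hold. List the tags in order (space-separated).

Candidates per position — 1:goiflee {adjective,verb}; 2:goiflee {adjective,verb}; 3:plefos {conjunction,verb}; 4:laurn {adjective}; 5:krik {verb}; 6:chair {conjunction}; 7:laurn {adjective}; 8:goiflee {adjective,verb}; 9:laurn {adjective}.
Position 1: verb is ruled out by rule 3; that leaves adjective.
Position 2: verb is ruled out by rule 3; that leaves adjective.
Position 3: conjunction is ruled out by rule 1; that leaves verb.
Position 8: verb is ruled out by rule 1; that leaves adjective.
The unique satisfying tagging is: adjective adjective verb adjective verb conjunction adjective adjective adjective.
Check: rule 1 satisfied; rule 2 satisfied; rule 3 satisfied; rule 4 satisfied.

adjective adjective verb adjective verb conjunction adjective adjective adjective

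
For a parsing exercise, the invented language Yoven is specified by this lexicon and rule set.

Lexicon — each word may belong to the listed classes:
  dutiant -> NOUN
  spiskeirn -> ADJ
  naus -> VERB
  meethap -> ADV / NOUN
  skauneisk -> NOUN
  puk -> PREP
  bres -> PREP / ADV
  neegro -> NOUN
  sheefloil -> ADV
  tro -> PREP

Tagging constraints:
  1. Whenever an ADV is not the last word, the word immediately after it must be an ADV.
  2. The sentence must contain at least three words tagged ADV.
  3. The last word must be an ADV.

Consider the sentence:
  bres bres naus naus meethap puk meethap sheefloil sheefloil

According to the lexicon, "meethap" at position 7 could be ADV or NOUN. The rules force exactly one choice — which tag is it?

ADV

Candidates per position — 1:bres {PREP,ADV}; 2:bres {PREP,ADV}; 3:naus {VERB}; 4:naus {VERB}; 5:meethap {ADV,NOUN}; 6:puk {PREP}; 7:meethap {ADV,NOUN}; 8:sheefloil {ADV}; 9:sheefloil {ADV}.
Word 1 cannot be ADV — rule 1 would then fail for every completion. It is PREP.
Word 2 cannot be ADV — rule 1 would then fail for every completion. It is PREP.
Word 5 cannot be ADV — rule 1 would then fail for every completion. It is NOUN.
Word 7 cannot be NOUN — rule 2 would then fail for every completion. It is ADV.
The only consistent sequence is: PREP PREP VERB VERB NOUN PREP ADV ADV ADV.
Checking: rule 1 ok; rule 2 ok; rule 3 ok.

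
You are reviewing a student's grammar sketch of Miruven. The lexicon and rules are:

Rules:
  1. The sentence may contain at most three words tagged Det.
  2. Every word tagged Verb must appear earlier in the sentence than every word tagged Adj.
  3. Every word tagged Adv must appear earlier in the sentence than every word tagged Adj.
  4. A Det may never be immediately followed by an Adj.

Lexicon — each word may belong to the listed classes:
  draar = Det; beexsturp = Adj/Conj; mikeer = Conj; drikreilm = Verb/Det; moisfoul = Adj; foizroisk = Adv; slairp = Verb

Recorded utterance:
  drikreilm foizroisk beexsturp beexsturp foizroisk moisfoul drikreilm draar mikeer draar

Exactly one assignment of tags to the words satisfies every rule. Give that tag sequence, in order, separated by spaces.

Candidates per position — 1:drikreilm {Verb,Det}; 2:foizroisk {Adv}; 3:beexsturp {Adj,Conj}; 4:beexsturp {Adj,Conj}; 5:foizroisk {Adv}; 6:moisfoul {Adj}; 7:drikreilm {Verb,Det}; 8:draar {Det}; 9:mikeer {Conj}; 10:draar {Det}.
At position 3, choosing Adj makes rule 3 impossible to satisfy; hence Conj.
At position 4, choosing Adj makes rule 3 impossible to satisfy; hence Conj.
At position 7, choosing Verb makes rule 2 impossible to satisfy; hence Det.
At position 1, choosing Det makes rule 1 impossible to satisfy; hence Verb.
That leaves exactly one tagging: Verb Adv Conj Conj Adv Adj Det Det Conj Det.
Check: rule 1 ✓; rule 2 ✓; rule 3 ✓; rule 4 ✓.

Verb Adv Conj Conj Adv Adj Det Det Conj Det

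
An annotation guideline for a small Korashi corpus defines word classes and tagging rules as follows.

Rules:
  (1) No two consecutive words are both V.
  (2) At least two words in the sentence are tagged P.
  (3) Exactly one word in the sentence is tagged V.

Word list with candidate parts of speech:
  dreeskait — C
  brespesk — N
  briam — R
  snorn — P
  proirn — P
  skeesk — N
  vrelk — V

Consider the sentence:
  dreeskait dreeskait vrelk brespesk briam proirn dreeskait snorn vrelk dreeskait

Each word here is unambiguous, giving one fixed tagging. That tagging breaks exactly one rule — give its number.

Fixed tagging: C C V N R P C P V C.
Checking each rule: R1 ✓, R2 ✓, R3 ✗.
Only rule 3 fails.

3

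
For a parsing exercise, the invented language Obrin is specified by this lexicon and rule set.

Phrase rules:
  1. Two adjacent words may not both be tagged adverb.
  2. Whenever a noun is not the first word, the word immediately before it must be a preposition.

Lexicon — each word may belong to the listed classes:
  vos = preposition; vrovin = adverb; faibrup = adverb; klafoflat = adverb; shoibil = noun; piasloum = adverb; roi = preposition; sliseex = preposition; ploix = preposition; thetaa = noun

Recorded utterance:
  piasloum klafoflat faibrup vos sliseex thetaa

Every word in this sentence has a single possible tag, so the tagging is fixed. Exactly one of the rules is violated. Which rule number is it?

1

Fixed tagging: adverb adverb adverb preposition preposition noun.
Rule check: R1 fails, R2 ok.
Only rule 1 fails.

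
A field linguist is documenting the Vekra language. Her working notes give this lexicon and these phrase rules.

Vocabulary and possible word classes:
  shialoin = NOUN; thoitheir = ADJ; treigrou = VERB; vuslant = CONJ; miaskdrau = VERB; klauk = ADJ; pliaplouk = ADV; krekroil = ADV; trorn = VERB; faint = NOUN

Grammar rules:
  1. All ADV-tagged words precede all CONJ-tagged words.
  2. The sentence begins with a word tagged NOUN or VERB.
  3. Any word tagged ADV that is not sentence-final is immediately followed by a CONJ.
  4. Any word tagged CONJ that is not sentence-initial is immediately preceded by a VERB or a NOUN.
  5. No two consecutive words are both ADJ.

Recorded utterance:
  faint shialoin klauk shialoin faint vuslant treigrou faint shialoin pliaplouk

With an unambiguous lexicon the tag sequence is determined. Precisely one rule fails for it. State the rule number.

1

Fixed tagging: NOUN NOUN ADJ NOUN NOUN CONJ VERB NOUN NOUN ADV.
Rule check: R1 ✗, R2 ✓, R3 ✓, R4 ✓, R5 ✓.
Only rule 1 fails.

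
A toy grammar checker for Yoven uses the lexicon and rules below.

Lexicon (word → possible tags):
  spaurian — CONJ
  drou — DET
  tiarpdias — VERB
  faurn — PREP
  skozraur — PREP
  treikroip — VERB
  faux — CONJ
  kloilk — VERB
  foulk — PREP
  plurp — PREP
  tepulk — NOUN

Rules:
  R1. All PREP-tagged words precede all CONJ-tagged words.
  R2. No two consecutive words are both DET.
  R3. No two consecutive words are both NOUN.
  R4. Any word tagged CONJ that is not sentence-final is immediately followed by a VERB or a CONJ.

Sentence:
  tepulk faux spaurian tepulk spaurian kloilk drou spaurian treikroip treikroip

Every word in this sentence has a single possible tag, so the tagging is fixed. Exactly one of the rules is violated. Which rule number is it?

Fixed tagging: NOUN CONJ CONJ NOUN CONJ VERB DET CONJ VERB VERB.
Applying the rules: R1 ✓, R2 ✓, R3 ✓, R4 ✗.
Only rule 4 fails.

4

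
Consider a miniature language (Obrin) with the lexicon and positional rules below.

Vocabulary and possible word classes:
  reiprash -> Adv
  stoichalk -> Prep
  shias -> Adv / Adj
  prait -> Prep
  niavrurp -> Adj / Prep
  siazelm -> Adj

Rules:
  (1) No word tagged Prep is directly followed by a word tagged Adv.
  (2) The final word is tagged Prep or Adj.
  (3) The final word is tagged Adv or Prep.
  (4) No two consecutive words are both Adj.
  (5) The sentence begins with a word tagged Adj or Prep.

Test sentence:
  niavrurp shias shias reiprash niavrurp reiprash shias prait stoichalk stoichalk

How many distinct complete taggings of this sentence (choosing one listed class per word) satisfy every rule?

Candidates per position — 1:niavrurp {Adj,Prep}; 2:shias {Adv,Adj}; 3:shias {Adv,Adj}; 4:reiprash {Adv}; 5:niavrurp {Adj,Prep}; 6:reiprash {Adv}; 7:shias {Adv,Adj}; 8:prait {Prep}; 9:stoichalk {Prep}; 10:stoichalk {Prep}.
There are 32 candidate sequences in total.
Checking each against the rules leaves 6 sequences.
Count = 6.

6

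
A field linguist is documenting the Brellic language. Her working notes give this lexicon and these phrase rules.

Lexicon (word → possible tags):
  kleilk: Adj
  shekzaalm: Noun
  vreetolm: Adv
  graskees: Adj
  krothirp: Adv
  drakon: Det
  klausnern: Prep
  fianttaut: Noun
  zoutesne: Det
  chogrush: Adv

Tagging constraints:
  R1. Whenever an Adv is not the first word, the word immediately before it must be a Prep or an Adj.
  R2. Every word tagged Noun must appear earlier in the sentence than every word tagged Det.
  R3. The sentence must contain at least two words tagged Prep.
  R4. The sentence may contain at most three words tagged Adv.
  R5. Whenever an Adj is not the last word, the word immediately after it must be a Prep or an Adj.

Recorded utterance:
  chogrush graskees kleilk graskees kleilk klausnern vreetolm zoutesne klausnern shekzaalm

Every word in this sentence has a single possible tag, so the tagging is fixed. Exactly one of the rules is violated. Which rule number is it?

Fixed tagging: Adv Adj Adj Adj Adj Prep Adv Det Prep Noun.
Rule check: R1 holds, R2 violated, R3 holds, R4 holds, R5 holds.
Only rule 2 fails.

2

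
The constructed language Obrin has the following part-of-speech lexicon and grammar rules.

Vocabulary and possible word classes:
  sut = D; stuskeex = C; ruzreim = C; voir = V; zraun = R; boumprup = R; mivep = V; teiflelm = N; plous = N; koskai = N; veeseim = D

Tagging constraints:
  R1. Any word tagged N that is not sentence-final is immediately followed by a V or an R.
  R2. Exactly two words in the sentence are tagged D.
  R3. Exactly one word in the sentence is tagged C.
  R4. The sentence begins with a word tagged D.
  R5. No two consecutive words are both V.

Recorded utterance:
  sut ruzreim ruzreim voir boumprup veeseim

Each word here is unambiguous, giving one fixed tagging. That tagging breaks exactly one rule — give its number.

3

Fixed tagging: D C C V R D.
Rule check: R1 ✓, R2 ✓, R3 ✗, R4 ✓, R5 ✓.
Only rule 3 fails.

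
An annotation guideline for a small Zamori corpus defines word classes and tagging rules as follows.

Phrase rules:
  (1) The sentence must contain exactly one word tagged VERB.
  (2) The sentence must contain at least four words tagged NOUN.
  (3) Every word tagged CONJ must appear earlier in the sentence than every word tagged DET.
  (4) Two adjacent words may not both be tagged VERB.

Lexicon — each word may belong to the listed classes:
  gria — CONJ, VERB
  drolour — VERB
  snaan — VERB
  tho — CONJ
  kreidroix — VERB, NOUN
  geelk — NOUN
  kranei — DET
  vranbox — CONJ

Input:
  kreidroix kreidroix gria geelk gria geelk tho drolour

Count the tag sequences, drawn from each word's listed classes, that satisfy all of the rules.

Candidates per position — 1:kreidroix {VERB,NOUN}; 2:kreidroix {VERB,NOUN}; 3:gria {CONJ,VERB}; 4:geelk {NOUN}; 5:gria {CONJ,VERB}; 6:geelk {NOUN}; 7:tho {CONJ}; 8:drolour {VERB}.
There are 16 candidate sequences in total.
The sequences that satisfy every rule: NOUN NOUN CONJ NOUN CONJ NOUN CONJ VERB.
Count = 1.

1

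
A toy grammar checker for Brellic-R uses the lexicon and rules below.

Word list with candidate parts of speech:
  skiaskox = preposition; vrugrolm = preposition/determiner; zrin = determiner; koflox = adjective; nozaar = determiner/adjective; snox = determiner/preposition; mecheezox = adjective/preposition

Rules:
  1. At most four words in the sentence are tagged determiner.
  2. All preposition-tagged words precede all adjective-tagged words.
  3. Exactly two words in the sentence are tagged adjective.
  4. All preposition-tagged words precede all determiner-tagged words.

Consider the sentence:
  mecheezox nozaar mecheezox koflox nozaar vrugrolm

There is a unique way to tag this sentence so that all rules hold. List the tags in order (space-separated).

Candidates per position — 1:mecheezox {adjective,preposition}; 2:nozaar {determiner,adjective}; 3:mecheezox {adjective,preposition}; 4:koflox {adjective}; 5:nozaar {determiner,adjective}; 6:vrugrolm {preposition,determiner}.
If word 6 were preposition, no tagging could satisfy rule 2; so word 6 is determiner.
The remaining ambiguous positions (1, 2, 3, 5) are resolved jointly — only one combination satisfies every rule.
The unique satisfying tagging is: preposition determiner adjective adjective determiner determiner.
Rule-by-rule: rule 1 satisfied; rule 2 satisfied; rule 3 satisfied; rule 4 satisfied.

preposition determiner adjective adjective determiner determiner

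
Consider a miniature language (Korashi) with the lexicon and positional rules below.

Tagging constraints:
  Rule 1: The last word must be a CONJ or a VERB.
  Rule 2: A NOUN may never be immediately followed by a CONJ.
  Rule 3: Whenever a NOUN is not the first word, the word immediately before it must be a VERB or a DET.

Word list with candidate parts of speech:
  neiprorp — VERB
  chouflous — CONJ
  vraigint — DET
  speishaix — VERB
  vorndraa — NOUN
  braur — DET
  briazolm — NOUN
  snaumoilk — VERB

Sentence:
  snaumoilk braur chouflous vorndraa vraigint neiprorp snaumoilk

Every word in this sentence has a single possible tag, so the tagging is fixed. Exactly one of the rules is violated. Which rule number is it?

Fixed tagging: VERB DET CONJ NOUN DET VERB VERB.
Checking each rule: R1 holds, R2 holds, R3 violated.
Only rule 3 fails.

3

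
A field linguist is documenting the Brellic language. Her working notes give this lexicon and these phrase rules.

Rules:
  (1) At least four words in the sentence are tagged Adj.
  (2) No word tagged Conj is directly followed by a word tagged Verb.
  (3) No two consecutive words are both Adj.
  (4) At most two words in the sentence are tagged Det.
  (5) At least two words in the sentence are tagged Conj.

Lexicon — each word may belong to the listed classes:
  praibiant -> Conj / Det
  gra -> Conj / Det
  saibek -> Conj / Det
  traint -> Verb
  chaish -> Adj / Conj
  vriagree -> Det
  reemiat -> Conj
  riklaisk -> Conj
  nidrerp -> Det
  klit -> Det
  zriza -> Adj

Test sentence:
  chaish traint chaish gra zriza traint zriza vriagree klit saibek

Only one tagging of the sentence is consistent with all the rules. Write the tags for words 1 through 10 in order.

Adj Verb Adj Conj Adj Verb Adj Det Det Conj

Candidates per position — 1:chaish {Adj,Conj}; 2:traint {Verb}; 3:chaish {Adj,Conj}; 4:gra {Conj,Det}; 5:zriza {Adj}; 6:traint {Verb}; 7:zriza {Adj}; 8:vriagree {Det}; 9:klit {Det}; 10:saibek {Conj,Det}.
Position 1: tagging it Conj would leave rule 1 unsatisfiable, so it must be Adj.
Position 3: tagging it Conj would leave rule 1 unsatisfiable, so it must be Adj.
Position 4: tagging it Det would leave rule 4 unsatisfiable, so it must be Conj.
Position 10: tagging it Det would leave rule 4 unsatisfiable, so it must be Conj.
The only consistent sequence is: Adj Verb Adj Conj Adj Verb Adj Det Det Conj.
Check: rule 1 satisfied; rule 2 satisfied; rule 3 satisfied; rule 4 satisfied; rule 5 satisfied.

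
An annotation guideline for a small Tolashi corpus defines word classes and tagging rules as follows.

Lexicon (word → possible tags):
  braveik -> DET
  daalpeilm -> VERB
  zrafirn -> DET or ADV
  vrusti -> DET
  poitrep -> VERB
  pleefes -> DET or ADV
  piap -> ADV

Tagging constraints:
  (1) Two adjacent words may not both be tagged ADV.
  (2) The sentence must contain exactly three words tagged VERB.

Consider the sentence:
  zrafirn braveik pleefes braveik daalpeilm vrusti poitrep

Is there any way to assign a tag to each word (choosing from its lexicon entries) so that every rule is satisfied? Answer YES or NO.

NO

Candidates per position — 1:zrafirn {DET,ADV}; 2:braveik {DET}; 3:pleefes {DET,ADV}; 4:braveik {DET}; 5:daalpeilm {VERB}; 6:vrusti {DET}; 7:poitrep {VERB}.
Rule 2 cannot be satisfied by any choice of tags from the lexicon.
So there is no consistent tagging.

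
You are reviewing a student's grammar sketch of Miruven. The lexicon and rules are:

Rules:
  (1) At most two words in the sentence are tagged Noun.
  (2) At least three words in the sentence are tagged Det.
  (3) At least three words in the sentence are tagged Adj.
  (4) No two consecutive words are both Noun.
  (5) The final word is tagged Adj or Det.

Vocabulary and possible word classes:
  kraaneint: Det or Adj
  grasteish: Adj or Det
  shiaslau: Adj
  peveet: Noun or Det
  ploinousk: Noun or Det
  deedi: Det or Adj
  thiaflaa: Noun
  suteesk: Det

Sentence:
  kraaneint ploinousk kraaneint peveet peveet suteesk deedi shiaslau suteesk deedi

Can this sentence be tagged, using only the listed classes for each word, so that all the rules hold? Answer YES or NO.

YES

Candidates per position — 1:kraaneint {Det,Adj}; 2:ploinousk {Noun,Det}; 3:kraaneint {Det,Adj}; 4:peveet {Noun,Det}; 5:peveet {Noun,Det}; 6:suteesk {Det}; 7:deedi {Det,Adj}; 8:shiaslau {Adj}; 9:suteesk {Det}; 10:deedi {Det,Adj}.
One satisfying assignment: Adj Det Det Det Noun Det Adj Adj Det Adj.
Checking: rule 1 holds; rule 2 holds; rule 3 holds; rule 4 holds; rule 5 holds.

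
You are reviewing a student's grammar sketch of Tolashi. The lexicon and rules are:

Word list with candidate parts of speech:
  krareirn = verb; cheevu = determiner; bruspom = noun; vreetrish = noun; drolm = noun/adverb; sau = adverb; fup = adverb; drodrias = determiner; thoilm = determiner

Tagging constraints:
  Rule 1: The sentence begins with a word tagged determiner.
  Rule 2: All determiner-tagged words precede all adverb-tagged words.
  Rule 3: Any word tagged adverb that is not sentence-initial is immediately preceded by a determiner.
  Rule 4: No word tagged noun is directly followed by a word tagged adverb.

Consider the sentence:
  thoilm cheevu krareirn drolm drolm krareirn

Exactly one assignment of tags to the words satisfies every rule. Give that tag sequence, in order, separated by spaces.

Candidates per position — 1:thoilm {determiner}; 2:cheevu {determiner}; 3:krareirn {verb}; 4:drolm {noun,adverb}; 5:drolm {noun,adverb}; 6:krareirn {verb}.
At position 4, choosing adverb makes rule 3 impossible to satisfy; hence noun.
At position 5, choosing adverb makes rule 3 impossible to satisfy; hence noun.
So the tagging must be: determiner determiner verb noun noun verb.
Check: rule 1 satisfied; rule 2 satisfied; rule 3 satisfied; rule 4 satisfied.

determiner determiner verb noun noun verb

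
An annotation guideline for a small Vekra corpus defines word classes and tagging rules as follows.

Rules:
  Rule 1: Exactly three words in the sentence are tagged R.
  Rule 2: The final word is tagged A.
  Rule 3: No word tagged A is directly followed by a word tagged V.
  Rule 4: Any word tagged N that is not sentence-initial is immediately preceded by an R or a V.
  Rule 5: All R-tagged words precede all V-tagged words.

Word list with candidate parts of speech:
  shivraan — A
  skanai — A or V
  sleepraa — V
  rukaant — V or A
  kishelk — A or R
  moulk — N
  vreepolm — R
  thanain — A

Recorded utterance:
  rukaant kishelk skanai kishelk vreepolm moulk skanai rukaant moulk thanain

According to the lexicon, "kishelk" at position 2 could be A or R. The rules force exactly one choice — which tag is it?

Candidates per position — 1:rukaant {V,A}; 2:kishelk {A,R}; 3:skanai {A,V}; 4:kishelk {A,R}; 5:vreepolm {R}; 6:moulk {N}; 7:skanai {A,V}; 8:rukaant {V,A}; 9:moulk {N}; 10:thanain {A}.
Word 1 cannot be V — rule 5 would then fail for every completion. It is A.
Word 2 cannot be A — rule 1 would then fail for every completion. It is R.
Word 3 cannot be V — rule 5 would then fail for every completion. It is A.
Word 4 cannot be A — rule 1 would then fail for every completion. It is R.
Word 8 cannot be A — rule 4 would then fail for every completion. It is V.
Word 7 cannot be A — rule 3 would then fail for every completion. It is V.
The only consistent sequence is: A R A R R N V V N A.
Rule-by-rule: rule 1 holds; rule 2 holds; rule 3 holds; rule 4 holds; rule 5 holds.

R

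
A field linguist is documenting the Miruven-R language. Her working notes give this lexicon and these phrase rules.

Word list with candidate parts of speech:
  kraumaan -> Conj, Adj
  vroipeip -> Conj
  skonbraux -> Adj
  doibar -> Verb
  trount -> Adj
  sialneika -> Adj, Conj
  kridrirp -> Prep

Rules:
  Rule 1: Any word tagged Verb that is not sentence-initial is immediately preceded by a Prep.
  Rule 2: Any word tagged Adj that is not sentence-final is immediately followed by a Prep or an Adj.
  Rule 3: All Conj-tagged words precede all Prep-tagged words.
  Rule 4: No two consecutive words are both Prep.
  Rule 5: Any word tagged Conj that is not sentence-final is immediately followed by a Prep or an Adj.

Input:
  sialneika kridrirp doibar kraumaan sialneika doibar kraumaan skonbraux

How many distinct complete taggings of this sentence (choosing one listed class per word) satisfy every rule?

Candidates per position — 1:sialneika {Adj,Conj}; 2:kridrirp {Prep}; 3:doibar {Verb}; 4:kraumaan {Conj,Adj}; 5:sialneika {Adj,Conj}; 6:doibar {Verb}; 7:kraumaan {Conj,Adj}; 8:skonbraux {Adj}.
There are 16 candidate sequences in total.
Rule 1 cannot be satisfied by any choice of tags from the lexicon.
So there is no consistent tagging.
Count = 0.

0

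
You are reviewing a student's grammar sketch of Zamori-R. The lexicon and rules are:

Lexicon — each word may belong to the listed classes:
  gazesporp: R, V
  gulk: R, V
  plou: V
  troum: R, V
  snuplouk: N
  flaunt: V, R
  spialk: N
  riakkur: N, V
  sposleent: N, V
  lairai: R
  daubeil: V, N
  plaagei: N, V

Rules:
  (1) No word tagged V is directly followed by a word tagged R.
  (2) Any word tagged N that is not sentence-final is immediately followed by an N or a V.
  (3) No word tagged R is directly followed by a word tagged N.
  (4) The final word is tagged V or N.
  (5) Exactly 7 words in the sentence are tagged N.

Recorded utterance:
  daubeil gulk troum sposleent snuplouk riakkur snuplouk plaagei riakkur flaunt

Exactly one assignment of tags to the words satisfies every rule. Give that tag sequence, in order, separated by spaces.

N V V N N N N N N V

Candidates per position — 1:daubeil {V,N}; 2:gulk {R,V}; 3:troum {R,V}; 4:sposleent {N,V}; 5:snuplouk {N}; 6:riakkur {N,V}; 7:snuplouk {N}; 8:plaagei {N,V}; 9:riakkur {N,V}; 10:flaunt {V,R}.
At position 1, choosing V makes rule 5 impossible to satisfy; hence N.
At position 2, choosing R makes rule 2 impossible to satisfy; hence V.
At position 3, choosing R makes rule 1 impossible to satisfy; hence V.
At position 4, choosing V makes rule 5 impossible to satisfy; hence N.
At position 6, choosing V makes rule 5 impossible to satisfy; hence N.
At position 8, choosing V makes rule 5 impossible to satisfy; hence N.
At position 9, choosing V makes rule 5 impossible to satisfy; hence N.
At position 10, choosing R makes rule 2 impossible to satisfy; hence V.
The unique satisfying tagging is: N V V N N N N N N V.
Rule-by-rule: rule 1 ✓; rule 2 ✓; rule 3 ✓; rule 4 ✓; rule 5 ✓.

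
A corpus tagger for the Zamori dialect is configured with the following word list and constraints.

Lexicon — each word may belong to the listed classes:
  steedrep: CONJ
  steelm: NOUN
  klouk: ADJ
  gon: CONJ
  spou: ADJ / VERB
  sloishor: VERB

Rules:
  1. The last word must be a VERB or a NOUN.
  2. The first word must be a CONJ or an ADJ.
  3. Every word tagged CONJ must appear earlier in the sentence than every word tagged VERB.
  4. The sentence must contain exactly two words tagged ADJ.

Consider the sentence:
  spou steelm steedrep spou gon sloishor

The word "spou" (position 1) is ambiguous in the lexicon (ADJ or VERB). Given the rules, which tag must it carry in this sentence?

ADJ

Candidates per position — 1:spou {ADJ,VERB}; 2:steelm {NOUN}; 3:steedrep {CONJ}; 4:spou {ADJ,VERB}; 5:gon {CONJ}; 6:sloishor {VERB}.
If word 1 were VERB, no tagging could satisfy rule 2; so word 1 is ADJ.
If word 4 were VERB, no tagging could satisfy rule 3; so word 4 is ADJ.
The unique satisfying tagging is: ADJ NOUN CONJ ADJ CONJ VERB.
Check: rule 1 ok; rule 2 ok; rule 3 ok; rule 4 ok.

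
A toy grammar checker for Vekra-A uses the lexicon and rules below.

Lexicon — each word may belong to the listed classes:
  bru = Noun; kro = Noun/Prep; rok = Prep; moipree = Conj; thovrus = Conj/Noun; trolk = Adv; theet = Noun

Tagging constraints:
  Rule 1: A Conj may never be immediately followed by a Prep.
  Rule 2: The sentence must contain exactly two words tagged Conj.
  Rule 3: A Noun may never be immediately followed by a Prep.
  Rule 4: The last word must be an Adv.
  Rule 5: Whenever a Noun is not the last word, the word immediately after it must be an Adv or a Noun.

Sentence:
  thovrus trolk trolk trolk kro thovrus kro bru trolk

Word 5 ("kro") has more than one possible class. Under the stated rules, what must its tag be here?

Candidates per position — 1:thovrus {Conj,Noun}; 2:trolk {Adv}; 3:trolk {Adv}; 4:trolk {Adv}; 5:kro {Noun,Prep}; 6:thovrus {Conj,Noun}; 7:kro {Noun,Prep}; 8:bru {Noun}; 9:trolk {Adv}.
Word 1 cannot be Noun — rule 2 would then fail for every completion. It is Conj.
Word 6 cannot be Noun — rule 2 would then fail for every completion. It is Conj.
Word 7 cannot be Prep — rule 1 would then fail for every completion. It is Noun.
Word 5 cannot be Noun — rule 5 would then fail for every completion. It is Prep.
The unique satisfying tagging is: Conj Adv Adv Adv Prep Conj Noun Noun Adv.
Checking: rule 1 holds; rule 2 holds; rule 3 holds; rule 4 holds; rule 5 holds.

Prep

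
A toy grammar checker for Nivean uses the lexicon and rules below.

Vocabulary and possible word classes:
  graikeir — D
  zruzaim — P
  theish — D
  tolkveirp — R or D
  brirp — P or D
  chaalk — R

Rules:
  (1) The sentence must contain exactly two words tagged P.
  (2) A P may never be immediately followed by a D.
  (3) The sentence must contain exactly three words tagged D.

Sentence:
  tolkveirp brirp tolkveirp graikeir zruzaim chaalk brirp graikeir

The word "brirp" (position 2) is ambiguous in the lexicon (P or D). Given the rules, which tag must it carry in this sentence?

P

Candidates per position — 1:tolkveirp {R,D}; 2:brirp {P,D}; 3:tolkveirp {R,D}; 4:graikeir {D}; 5:zruzaim {P}; 6:chaalk {R}; 7:brirp {P,D}; 8:graikeir {D}.
If word 7 were P, no tagging could satisfy rule 2; so word 7 is D.
If word 1 were D, no tagging could satisfy rule 3; so word 1 is R.
If word 2 were D, no tagging could satisfy rule 1; so word 2 is P.
If word 3 were D, no tagging could satisfy rule 2; so word 3 is R.
The unique satisfying tagging is: R P R D P R D D.
Checking: rule 1 ✓; rule 2 ✓; rule 3 ✓.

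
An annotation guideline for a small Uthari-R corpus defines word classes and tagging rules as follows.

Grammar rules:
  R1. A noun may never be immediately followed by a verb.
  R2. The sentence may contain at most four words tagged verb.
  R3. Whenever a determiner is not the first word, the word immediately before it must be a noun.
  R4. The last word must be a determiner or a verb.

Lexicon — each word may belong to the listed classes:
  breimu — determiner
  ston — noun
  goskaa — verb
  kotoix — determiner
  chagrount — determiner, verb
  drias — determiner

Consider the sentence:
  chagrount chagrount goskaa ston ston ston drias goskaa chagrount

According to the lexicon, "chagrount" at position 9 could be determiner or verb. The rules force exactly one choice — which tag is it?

verb

Candidates per position — 1:chagrount {determiner,verb}; 2:chagrount {determiner,verb}; 3:goskaa {verb}; 4:ston {noun}; 5:ston {noun}; 6:ston {noun}; 7:drias {determiner}; 8:goskaa {verb}; 9:chagrount {determiner,verb}.
If word 2 were determiner, no tagging could satisfy rule 3; so word 2 is verb.
If word 9 were determiner, no tagging could satisfy rule 3; so word 9 is verb.
If word 1 were verb, no tagging could satisfy rule 2; so word 1 is determiner.
So the tagging must be: determiner verb verb noun noun noun determiner verb verb.
Checking: rule 1 holds; rule 2 holds; rule 3 holds; rule 4 holds.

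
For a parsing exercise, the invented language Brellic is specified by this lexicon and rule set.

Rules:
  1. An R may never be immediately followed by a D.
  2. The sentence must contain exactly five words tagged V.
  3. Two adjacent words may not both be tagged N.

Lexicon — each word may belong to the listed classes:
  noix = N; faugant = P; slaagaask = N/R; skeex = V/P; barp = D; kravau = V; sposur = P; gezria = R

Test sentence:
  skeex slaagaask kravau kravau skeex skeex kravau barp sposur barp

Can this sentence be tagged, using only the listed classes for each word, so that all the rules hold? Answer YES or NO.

Candidates per position — 1:skeex {V,P}; 2:slaagaask {N,R}; 3:kravau {V}; 4:kravau {V}; 5:skeex {V,P}; 6:skeex {V,P}; 7:kravau {V}; 8:barp {D}; 9:sposur {P}; 10:barp {D}.
One satisfying assignment: V N V V P V V D P D.
Rule-by-rule: rule 1 ok; rule 2 ok; rule 3 ok.

YES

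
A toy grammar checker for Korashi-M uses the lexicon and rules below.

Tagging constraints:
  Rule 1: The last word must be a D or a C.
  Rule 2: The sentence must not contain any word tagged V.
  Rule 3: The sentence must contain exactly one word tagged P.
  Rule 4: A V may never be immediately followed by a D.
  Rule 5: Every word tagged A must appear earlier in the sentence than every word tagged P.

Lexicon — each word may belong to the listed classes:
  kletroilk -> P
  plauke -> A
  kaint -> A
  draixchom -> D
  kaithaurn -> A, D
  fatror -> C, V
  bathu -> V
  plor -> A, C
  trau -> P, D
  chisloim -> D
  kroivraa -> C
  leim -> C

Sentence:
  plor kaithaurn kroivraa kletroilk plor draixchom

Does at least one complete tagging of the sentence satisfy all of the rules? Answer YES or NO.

YES

Candidates per position — 1:plor {A,C}; 2:kaithaurn {A,D}; 3:kroivraa {C}; 4:kletroilk {P}; 5:plor {A,C}; 6:draixchom {D}.
One satisfying assignment: A A C P C D.
Checking: rule 1 holds; rule 2 holds; rule 3 holds; rule 4 holds; rule 5 holds.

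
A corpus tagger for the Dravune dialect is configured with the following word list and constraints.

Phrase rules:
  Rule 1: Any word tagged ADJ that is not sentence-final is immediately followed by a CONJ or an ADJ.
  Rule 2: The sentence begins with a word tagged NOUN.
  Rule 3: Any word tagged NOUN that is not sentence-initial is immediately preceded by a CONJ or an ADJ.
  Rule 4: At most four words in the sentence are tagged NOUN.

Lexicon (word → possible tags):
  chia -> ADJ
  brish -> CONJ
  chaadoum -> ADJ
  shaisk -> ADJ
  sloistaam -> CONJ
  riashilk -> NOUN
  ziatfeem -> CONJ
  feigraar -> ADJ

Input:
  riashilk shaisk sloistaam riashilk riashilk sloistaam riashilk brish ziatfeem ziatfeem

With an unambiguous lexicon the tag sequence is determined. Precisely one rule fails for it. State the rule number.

3

Fixed tagging: NOUN ADJ CONJ NOUN NOUN CONJ NOUN CONJ CONJ CONJ.
Rule check: R1 ✓, R2 ✓, R3 ✗, R4 ✓.
Only rule 3 fails.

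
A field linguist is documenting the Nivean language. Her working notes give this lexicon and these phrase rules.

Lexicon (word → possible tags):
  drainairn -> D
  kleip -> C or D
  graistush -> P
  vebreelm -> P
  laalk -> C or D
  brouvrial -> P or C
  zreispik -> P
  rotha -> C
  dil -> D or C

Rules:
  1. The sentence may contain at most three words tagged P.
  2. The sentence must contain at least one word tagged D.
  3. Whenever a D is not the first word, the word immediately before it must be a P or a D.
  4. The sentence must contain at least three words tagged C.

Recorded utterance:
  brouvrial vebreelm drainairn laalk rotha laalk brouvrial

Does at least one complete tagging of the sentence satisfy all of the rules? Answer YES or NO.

YES

Candidates per position — 1:brouvrial {P,C}; 2:vebreelm {P}; 3:drainairn {D}; 4:laalk {C,D}; 5:rotha {C}; 6:laalk {C,D}; 7:brouvrial {P,C}.
One satisfying assignment: C P D C C C P.
Check: rule 1 holds; rule 2 holds; rule 3 holds; rule 4 holds.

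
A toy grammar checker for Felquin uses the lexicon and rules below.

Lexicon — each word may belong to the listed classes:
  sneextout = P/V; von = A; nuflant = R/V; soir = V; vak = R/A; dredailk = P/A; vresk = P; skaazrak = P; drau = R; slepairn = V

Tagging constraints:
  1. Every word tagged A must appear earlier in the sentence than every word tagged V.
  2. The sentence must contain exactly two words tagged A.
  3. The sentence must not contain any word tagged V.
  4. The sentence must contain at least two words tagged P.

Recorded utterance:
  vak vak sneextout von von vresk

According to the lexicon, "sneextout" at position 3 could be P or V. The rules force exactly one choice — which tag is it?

Candidates per position — 1:vak {R,A}; 2:vak {R,A}; 3:sneextout {P,V}; 4:von {A}; 5:von {A}; 6:vresk {P}.
Word 1 cannot be A — rule 2 would then fail for every completion. It is R.
Word 2 cannot be A — rule 2 would then fail for every completion. It is R.
Word 3 cannot be V — rule 1 would then fail for every completion. It is P.
The unique satisfying tagging is: R R P A A P.
Checking: rule 1 satisfied; rule 2 satisfied; rule 3 satisfied; rule 4 satisfied.

P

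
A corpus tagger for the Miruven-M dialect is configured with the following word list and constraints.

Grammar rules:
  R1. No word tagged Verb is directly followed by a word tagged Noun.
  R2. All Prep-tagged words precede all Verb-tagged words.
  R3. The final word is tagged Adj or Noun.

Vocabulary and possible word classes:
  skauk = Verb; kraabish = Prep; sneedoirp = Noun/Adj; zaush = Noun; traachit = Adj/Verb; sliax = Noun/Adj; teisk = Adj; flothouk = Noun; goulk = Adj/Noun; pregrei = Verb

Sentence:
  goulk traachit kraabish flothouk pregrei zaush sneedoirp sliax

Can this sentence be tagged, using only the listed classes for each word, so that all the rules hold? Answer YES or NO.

Candidates per position — 1:goulk {Adj,Noun}; 2:traachit {Adj,Verb}; 3:kraabish {Prep}; 4:flothouk {Noun}; 5:pregrei {Verb}; 6:zaush {Noun}; 7:sneedoirp {Noun,Adj}; 8:sliax {Noun,Adj}.
Rule 1 cannot be satisfied by any choice of tags from the lexicon.
So there is no consistent tagging.

NO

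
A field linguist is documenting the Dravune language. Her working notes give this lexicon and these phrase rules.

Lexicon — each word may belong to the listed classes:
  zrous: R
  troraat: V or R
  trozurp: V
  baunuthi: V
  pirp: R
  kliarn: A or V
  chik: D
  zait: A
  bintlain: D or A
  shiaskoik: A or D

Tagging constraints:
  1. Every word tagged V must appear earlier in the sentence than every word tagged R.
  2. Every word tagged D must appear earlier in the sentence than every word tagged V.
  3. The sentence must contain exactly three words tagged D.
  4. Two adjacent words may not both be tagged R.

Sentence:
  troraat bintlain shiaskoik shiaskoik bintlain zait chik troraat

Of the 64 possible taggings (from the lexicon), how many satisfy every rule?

Candidates per position — 1:troraat {V,R}; 2:bintlain {D,A}; 3:shiaskoik {A,D}; 4:shiaskoik {A,D}; 5:bintlain {D,A}; 6:zait {A}; 7:chik {D}; 8:troraat {V,R}.
There are 64 candidate sequences in total.
Checking each against the rules leaves 6 sequences.
Count = 6.

6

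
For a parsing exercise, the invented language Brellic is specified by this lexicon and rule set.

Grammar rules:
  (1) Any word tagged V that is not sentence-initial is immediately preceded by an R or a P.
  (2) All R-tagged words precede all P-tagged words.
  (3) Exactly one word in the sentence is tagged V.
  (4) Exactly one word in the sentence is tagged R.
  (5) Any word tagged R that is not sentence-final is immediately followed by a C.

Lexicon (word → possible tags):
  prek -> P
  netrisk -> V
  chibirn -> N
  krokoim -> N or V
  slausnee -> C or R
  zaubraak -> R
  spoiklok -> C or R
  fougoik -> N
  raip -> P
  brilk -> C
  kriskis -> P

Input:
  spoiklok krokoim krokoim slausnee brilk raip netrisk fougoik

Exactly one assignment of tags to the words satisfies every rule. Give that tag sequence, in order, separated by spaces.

C N N R C P V N

Candidates per position — 1:spoiklok {C,R}; 2:krokoim {N,V}; 3:krokoim {N,V}; 4:slausnee {C,R}; 5:brilk {C}; 6:raip {P}; 7:netrisk {V}; 8:fougoik {N}.
At position 1, choosing R makes rule 5 impossible to satisfy; hence C.
At position 2, choosing V makes rule 1 impossible to satisfy; hence N.
At position 3, choosing V makes rule 1 impossible to satisfy; hence N.
At position 4, choosing C makes rule 4 impossible to satisfy; hence R.
That leaves exactly one tagging: C N N R C P V N.
Checking: rule 1 holds; rule 2 holds; rule 3 holds; rule 4 holds; rule 5 holds.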